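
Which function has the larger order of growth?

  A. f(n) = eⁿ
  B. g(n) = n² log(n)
A

f(n) = eⁿ is O(eⁿ), while g(n) = n² log(n) is O(n² log n).
Since O(eⁿ) grows faster than O(n² log n), f(n) dominates.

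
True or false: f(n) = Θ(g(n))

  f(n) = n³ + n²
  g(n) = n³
True

f(n) = n³ + n² and g(n) = n³ are both O(n³).
Since they have the same asymptotic growth rate, f(n) = Θ(g(n)) is true.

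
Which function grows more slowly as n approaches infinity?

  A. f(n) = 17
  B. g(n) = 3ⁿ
A

f(n) = 17 is O(1), while g(n) = 3ⁿ is O(3ⁿ).
Since O(1) grows slower than O(3ⁿ), f(n) is dominated.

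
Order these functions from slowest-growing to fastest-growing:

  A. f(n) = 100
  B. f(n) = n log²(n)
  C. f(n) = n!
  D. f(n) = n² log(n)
A < B < D < C

Comparing growth rates:
A = 100 is O(1)
B = n log²(n) is O(n log² n)
D = n² log(n) is O(n² log n)
C = n! is O(n!)

Therefore, the order from slowest to fastest is: A < B < D < C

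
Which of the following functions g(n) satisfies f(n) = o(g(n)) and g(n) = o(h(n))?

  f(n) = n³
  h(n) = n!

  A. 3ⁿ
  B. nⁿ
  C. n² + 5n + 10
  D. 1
A

We need g(n) with n³ = o(g(n)) and g(n) = o(n!), i.e. O(n³) ≺ g ≺ O(n!).
Check each option:
  A. 3ⁿ — O(3ⁿ) is strictly between O(n³) and O(n!) ✓
  B. nⁿ — O(nⁿ) does not grow strictly slower than h(n)
  C. n² + 5n + 10 — O(n²) does not grow strictly faster than f(n)
  D. 1 — O(1) does not grow strictly faster than f(n)

Only option A (3ⁿ) lies strictly between.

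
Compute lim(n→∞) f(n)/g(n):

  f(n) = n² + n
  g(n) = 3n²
1/3

Since n² + n and 3n² have the same growth rate (O(n²)),
the ratio converges to a constant: 1/3.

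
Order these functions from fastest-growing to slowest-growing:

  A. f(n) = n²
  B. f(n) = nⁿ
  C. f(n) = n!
B > C > A

Comparing growth rates:
B = nⁿ is O(nⁿ)
C = n! is O(n!)
A = n² is O(n²)

Therefore, the order from fastest to slowest is: B > C > A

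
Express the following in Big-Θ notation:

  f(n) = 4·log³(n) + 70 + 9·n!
Θ(n!)

Order the terms by growth rate: 70 ≺ 4·log³(n) ≺ 9·n!.
The fastest-growing term 9·n! dominates as n → ∞; dropping its constant factor gives Θ(n!).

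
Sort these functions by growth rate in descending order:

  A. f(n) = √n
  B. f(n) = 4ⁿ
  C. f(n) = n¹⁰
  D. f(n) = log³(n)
B > C > A > D

Comparing growth rates:
B = 4ⁿ is O(4ⁿ)
C = n¹⁰ is O(n¹⁰)
A = √n is O(√n)
D = log³(n) is O(log³ n)

Therefore, the order from fastest to slowest is: B > C > A > D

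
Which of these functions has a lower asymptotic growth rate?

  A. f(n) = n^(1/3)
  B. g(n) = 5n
A

f(n) = n^(1/3) is O(n^(1/3)), while g(n) = 5n is O(n).
Since O(n^(1/3)) grows slower than O(n), f(n) is dominated.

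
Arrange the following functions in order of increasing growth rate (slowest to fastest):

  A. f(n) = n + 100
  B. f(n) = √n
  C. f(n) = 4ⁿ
B < A < C

Comparing growth rates:
B = √n is O(√n)
A = n + 100 is O(n)
C = 4ⁿ is O(4ⁿ)

Therefore, the order from slowest to fastest is: B < A < C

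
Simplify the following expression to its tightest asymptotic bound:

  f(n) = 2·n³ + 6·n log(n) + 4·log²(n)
Θ(n³)

Order the terms by growth rate: 4·log²(n) ≺ 6·n log(n) ≺ 2·n³.
The fastest-growing term 2·n³ dominates as n → ∞; dropping its constant factor gives Θ(n³).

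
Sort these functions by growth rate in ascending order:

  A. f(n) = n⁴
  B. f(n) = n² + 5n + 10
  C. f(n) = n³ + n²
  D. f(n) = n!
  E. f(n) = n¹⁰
B < C < A < E < D

Comparing growth rates:
B = n² + 5n + 10 is O(n²)
C = n³ + n² is O(n³)
A = n⁴ is O(n⁴)
E = n¹⁰ is O(n¹⁰)
D = n! is O(n!)

Therefore, the order from slowest to fastest is: B < C < A < E < D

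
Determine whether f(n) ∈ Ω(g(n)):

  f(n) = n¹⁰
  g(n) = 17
True

f(n) = n¹⁰ is O(n¹⁰), and g(n) = 17 is O(1).
Since O(n¹⁰) grows at least as fast as O(1), f(n) = Ω(g(n)) is true.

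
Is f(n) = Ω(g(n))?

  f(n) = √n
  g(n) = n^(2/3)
False

f(n) = √n is O(√n), and g(n) = n^(2/3) is O(n^(2/3)).
Since O(√n) grows slower than O(n^(2/3)), f(n) = Ω(g(n)) is false.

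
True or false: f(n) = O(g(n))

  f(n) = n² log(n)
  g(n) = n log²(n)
False

f(n) = n² log(n) is O(n² log n), and g(n) = n log²(n) is O(n log² n).
Since O(n² log n) grows faster than O(n log² n), f(n) = O(g(n)) is false.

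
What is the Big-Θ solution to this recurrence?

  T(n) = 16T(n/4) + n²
Θ(n² log n)

Master Theorem: a = 16, b = 4, f(n) = n².
Compute the critical exponent d = log₄(16) = 2.
Compare f(n) = Θ(n²) against n^d:
  k = 2 = d, so f(n) = Θ(n^d) — Case 2.
  Work is balanced across levels: T(n) = Θ(n^d log n) = Θ(n² log n).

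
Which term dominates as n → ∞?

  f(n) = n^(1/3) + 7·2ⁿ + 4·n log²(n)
7·2ⁿ

Looking at each term:
  - n^(1/3) is O(n^(1/3))
  - 7·2ⁿ is O(2ⁿ)
  - 4·n log²(n) is O(n log² n)

The term 7·2ⁿ (O(2ⁿ)) grows fastest and dominates all others.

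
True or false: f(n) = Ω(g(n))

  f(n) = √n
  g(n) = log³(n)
True

f(n) = √n is O(√n), and g(n) = log³(n) is O(log³ n).
Since O(√n) grows at least as fast as O(log³ n), f(n) = Ω(g(n)) is true.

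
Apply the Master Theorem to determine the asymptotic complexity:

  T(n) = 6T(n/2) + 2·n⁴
Θ(n⁴)

Master Theorem: a = 6, b = 2, f(n) = 2·n⁴.
Compute the critical exponent d = log₂(6) = 2.585.
Compare f(n) = Θ(n⁴) against n^d:
  k = 4 > d = 2.585, so f(n) = Ω(n^(d+ε)) — Case 3.
  Regularity: a·(n/b)^4/n^4 = a/b^4 = 6/16 < 1 ✓.
  The top-level work dominates: T(n) = Θ(f(n)) = Θ(n⁴).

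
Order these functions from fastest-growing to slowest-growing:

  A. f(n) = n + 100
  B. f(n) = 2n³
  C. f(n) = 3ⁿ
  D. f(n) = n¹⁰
C > D > B > A

Comparing growth rates:
C = 3ⁿ is O(3ⁿ)
D = n¹⁰ is O(n¹⁰)
B = 2n³ is O(n³)
A = n + 100 is O(n)

Therefore, the order from fastest to slowest is: C > D > B > A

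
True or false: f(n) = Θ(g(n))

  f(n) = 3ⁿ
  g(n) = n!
False

f(n) = 3ⁿ is O(3ⁿ), and g(n) = n! is O(n!).
Since they have different growth rates, f(n) = Θ(g(n)) is false.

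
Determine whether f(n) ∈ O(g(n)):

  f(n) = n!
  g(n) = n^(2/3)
False

f(n) = n! is O(n!), and g(n) = n^(2/3) is O(n^(2/3)).
Since O(n!) grows faster than O(n^(2/3)), f(n) = O(g(n)) is false.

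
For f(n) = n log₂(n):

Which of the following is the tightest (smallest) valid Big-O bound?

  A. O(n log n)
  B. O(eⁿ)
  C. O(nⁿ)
A

f(n) = n log₂(n) is O(n log n).
All listed options are valid Big-O bounds (upper bounds),
but O(n log n) is the tightest (smallest valid bound).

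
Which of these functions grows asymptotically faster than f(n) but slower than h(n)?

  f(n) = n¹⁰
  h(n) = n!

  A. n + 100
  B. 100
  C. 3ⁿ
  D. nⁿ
C

We need g(n) with n¹⁰ = o(g(n)) and g(n) = o(n!), i.e. O(n¹⁰) ≺ g ≺ O(n!).
Check each option:
  A. n + 100 — O(n) does not grow strictly faster than f(n)
  B. 100 — O(1) does not grow strictly faster than f(n)
  C. 3ⁿ — O(3ⁿ) is strictly between O(n¹⁰) and O(n!) ✓
  D. nⁿ — O(nⁿ) does not grow strictly slower than h(n)

Only option C (3ⁿ) lies strictly between.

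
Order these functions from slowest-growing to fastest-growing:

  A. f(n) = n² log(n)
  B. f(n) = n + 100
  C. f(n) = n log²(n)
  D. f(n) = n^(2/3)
D < B < C < A

Comparing growth rates:
D = n^(2/3) is O(n^(2/3))
B = n + 100 is O(n)
C = n log²(n) is O(n log² n)
A = n² log(n) is O(n² log n)

Therefore, the order from slowest to fastest is: D < B < C < A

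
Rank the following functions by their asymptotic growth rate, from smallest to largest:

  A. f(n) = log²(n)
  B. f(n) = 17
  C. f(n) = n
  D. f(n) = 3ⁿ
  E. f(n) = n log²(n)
B < A < C < E < D

Comparing growth rates:
B = 17 is O(1)
A = log²(n) is O(log² n)
C = n is O(n)
E = n log²(n) is O(n log² n)
D = 3ⁿ is O(3ⁿ)

Therefore, the order from slowest to fastest is: B < A < C < E < D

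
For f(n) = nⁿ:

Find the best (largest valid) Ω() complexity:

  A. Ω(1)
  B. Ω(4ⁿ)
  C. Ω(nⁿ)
C

f(n) = nⁿ is Ω(nⁿ).
All listed options are valid Big-Ω bounds (lower bounds),
but Ω(nⁿ) is the tightest (largest valid bound).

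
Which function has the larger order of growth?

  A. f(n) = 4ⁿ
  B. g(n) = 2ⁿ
A

f(n) = 4ⁿ is O(4ⁿ), while g(n) = 2ⁿ is O(2ⁿ).
Since O(4ⁿ) grows faster than O(2ⁿ), f(n) dominates.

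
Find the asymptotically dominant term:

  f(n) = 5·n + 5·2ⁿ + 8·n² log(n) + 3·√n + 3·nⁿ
3·nⁿ

Looking at each term:
  - 5·n is O(n)
  - 5·2ⁿ is O(2ⁿ)
  - 8·n² log(n) is O(n² log n)
  - 3·√n is O(√n)
  - 3·nⁿ is O(nⁿ)

The term 3·nⁿ (O(nⁿ)) grows fastest and dominates all others.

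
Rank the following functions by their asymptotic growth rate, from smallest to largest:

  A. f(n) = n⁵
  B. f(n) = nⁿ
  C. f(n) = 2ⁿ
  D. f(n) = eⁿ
A < C < D < B

Comparing growth rates:
A = n⁵ is O(n⁵)
C = 2ⁿ is O(2ⁿ)
D = eⁿ is O(eⁿ)
B = nⁿ is O(nⁿ)

Therefore, the order from slowest to fastest is: A < C < D < B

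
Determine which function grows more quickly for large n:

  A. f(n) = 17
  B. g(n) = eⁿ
B

f(n) = 17 is O(1), while g(n) = eⁿ is O(eⁿ).
Since O(eⁿ) grows faster than O(1), g(n) dominates.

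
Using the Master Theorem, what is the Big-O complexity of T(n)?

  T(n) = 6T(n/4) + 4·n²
Θ(n²)

Master Theorem: a = 6, b = 4, f(n) = 4·n².
Compute the critical exponent d = log₄(6) = 1.292.
Compare f(n) = Θ(n²) against n^d:
  k = 2 > d = 1.292, so f(n) = Ω(n^(d+ε)) — Case 3.
  Regularity: a·(n/b)^2/n^2 = a/b^2 = 6/16 < 1 ✓.
  The top-level work dominates: T(n) = Θ(f(n)) = Θ(n²).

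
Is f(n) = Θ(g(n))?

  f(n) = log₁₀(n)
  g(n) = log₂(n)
True

f(n) = log₁₀(n) and g(n) = log₂(n) are both O(log n).
Since they have the same asymptotic growth rate, f(n) = Θ(g(n)) is true.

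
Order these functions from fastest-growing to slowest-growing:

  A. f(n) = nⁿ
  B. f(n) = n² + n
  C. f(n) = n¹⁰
A > C > B

Comparing growth rates:
A = nⁿ is O(nⁿ)
C = n¹⁰ is O(n¹⁰)
B = n² + n is O(n²)

Therefore, the order from fastest to slowest is: A > C > B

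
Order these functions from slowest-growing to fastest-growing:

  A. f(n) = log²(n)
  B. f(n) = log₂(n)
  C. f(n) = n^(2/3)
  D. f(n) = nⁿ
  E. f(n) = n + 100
B < A < C < E < D

Comparing growth rates:
B = log₂(n) is O(log n)
A = log²(n) is O(log² n)
C = n^(2/3) is O(n^(2/3))
E = n + 100 is O(n)
D = nⁿ is O(nⁿ)

Therefore, the order from slowest to fastest is: B < A < C < E < D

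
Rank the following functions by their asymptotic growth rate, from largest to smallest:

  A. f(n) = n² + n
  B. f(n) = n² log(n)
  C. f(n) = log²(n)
B > A > C

Comparing growth rates:
B = n² log(n) is O(n² log n)
A = n² + n is O(n²)
C = log²(n) is O(log² n)

Therefore, the order from fastest to slowest is: B > A > C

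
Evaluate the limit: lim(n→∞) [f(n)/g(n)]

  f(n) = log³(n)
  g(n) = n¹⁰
0

Since log³(n) (O(log³ n)) grows slower than n¹⁰ (O(n¹⁰)),
the ratio f(n)/g(n) → 0 as n → ∞.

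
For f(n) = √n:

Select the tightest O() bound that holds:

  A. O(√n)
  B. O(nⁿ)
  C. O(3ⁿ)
A

f(n) = √n is O(√n).
All listed options are valid Big-O bounds (upper bounds),
but O(√n) is the tightest (smallest valid bound).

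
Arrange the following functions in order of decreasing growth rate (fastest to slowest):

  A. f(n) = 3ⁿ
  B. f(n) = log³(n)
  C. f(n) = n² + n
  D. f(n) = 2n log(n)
A > C > D > B

Comparing growth rates:
A = 3ⁿ is O(3ⁿ)
C = n² + n is O(n²)
D = 2n log(n) is O(n log n)
B = log³(n) is O(log³ n)

Therefore, the order from fastest to slowest is: A > C > D > B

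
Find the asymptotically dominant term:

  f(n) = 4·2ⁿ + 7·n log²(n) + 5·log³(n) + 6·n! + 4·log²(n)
6·n!

Looking at each term:
  - 4·2ⁿ is O(2ⁿ)
  - 7·n log²(n) is O(n log² n)
  - 5·log³(n) is O(log³ n)
  - 6·n! is O(n!)
  - 4·log²(n) is O(log² n)

The term 6·n! (O(n!)) grows fastest and dominates all others.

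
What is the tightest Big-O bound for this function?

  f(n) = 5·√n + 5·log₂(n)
O(√n)

The dominant term in 5·√n + 5·log₂(n) is 5·√n, which is Θ(√n).
Lower-order terms (5·log₂(n)) are asymptotically negligible.
Constants are absorbed, so the tightest bound is O(√n).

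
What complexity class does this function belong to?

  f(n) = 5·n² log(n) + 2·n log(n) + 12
O(n² log n)

The dominant term in 5·n² log(n) + 2·n log(n) + 12 is 5·n² log(n), which is Θ(n² log n).
Lower-order terms (2·n log(n), 12) are asymptotically negligible.
Constants are absorbed, so the tightest bound is O(n² log n).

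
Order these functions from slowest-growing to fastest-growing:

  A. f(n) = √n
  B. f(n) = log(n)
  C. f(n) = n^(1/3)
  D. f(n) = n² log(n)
B < C < A < D

Comparing growth rates:
B = log(n) is O(log n)
C = n^(1/3) is O(n^(1/3))
A = √n is O(√n)
D = n² log(n) is O(n² log n)

Therefore, the order from slowest to fastest is: B < C < A < D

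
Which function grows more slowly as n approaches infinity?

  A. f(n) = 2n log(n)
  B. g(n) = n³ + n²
A

f(n) = 2n log(n) is O(n log n), while g(n) = n³ + n² is O(n³).
Since O(n log n) grows slower than O(n³), f(n) is dominated.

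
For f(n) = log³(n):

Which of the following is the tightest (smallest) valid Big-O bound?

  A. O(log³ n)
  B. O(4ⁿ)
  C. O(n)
A

f(n) = log³(n) is O(log³ n).
All listed options are valid Big-O bounds (upper bounds),
but O(log³ n) is the tightest (smallest valid bound).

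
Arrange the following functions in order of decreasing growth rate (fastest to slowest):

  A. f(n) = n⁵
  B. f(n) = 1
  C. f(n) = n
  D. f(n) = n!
D > A > C > B

Comparing growth rates:
D = n! is O(n!)
A = n⁵ is O(n⁵)
C = n is O(n)
B = 1 is O(1)

Therefore, the order from fastest to slowest is: D > A > C > B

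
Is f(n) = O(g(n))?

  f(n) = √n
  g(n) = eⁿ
True

f(n) = √n is O(√n), and g(n) = eⁿ is O(eⁿ).
Since O(√n) ⊆ O(eⁿ) (f grows no faster than g), f(n) = O(g(n)) is true.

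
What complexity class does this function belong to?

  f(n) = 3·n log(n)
O(n log n)

The dominant term in 3·n log(n) is 3·n log(n), which is Θ(n log n).
Constants are absorbed, so the tightest bound is O(n log n).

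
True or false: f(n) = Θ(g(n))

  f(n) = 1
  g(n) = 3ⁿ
False

f(n) = 1 is O(1), and g(n) = 3ⁿ is O(3ⁿ).
Since they have different growth rates, f(n) = Θ(g(n)) is false.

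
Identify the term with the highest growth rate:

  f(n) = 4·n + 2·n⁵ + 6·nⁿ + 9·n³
6·nⁿ

Looking at each term:
  - 4·n is O(n)
  - 2·n⁵ is O(n⁵)
  - 6·nⁿ is O(nⁿ)
  - 9·n³ is O(n³)

The term 6·nⁿ (O(nⁿ)) grows fastest and dominates all others.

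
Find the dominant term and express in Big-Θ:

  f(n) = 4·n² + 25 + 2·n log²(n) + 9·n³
Θ(n³)

Order the terms by growth rate: 25 ≺ 2·n log²(n) ≺ 4·n² ≺ 9·n³.
The fastest-growing term 9·n³ dominates as n → ∞; dropping its constant factor gives Θ(n³).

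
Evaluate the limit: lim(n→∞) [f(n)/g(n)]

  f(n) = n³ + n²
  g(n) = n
∞

Since n³ + n² (O(n³)) grows faster than n (O(n)),
the ratio f(n)/g(n) → ∞ as n → ∞.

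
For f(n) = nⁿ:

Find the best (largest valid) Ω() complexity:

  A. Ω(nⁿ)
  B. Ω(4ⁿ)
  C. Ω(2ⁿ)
A

f(n) = nⁿ is Ω(nⁿ).
All listed options are valid Big-Ω bounds (lower bounds),
but Ω(nⁿ) is the tightest (largest valid bound).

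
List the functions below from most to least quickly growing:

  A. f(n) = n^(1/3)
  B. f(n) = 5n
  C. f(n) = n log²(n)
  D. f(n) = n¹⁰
D > C > B > A

Comparing growth rates:
D = n¹⁰ is O(n¹⁰)
C = n log²(n) is O(n log² n)
B = 5n is O(n)
A = n^(1/3) is O(n^(1/3))

Therefore, the order from fastest to slowest is: D > C > B > A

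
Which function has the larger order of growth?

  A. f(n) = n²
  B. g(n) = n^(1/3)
A

f(n) = n² is O(n²), while g(n) = n^(1/3) is O(n^(1/3)).
Since O(n²) grows faster than O(n^(1/3)), f(n) dominates.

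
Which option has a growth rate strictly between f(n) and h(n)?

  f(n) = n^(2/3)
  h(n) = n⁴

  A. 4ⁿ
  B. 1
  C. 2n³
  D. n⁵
C

We need g(n) with n^(2/3) = o(g(n)) and g(n) = o(n⁴), i.e. O(n^(2/3)) ≺ g ≺ O(n⁴).
Check each option:
  A. 4ⁿ — O(4ⁿ) does not grow strictly slower than h(n)
  B. 1 — O(1) does not grow strictly faster than f(n)
  C. 2n³ — O(n³) is strictly between O(n^(2/3)) and O(n⁴) ✓
  D. n⁵ — O(n⁵) does not grow strictly slower than h(n)

Only option C (2n³) lies strictly between.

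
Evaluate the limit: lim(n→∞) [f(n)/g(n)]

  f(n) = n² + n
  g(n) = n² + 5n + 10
1

Since n² + n and n² + 5n + 10 have the same growth rate (O(n²)),
the ratio converges to a constant: 1.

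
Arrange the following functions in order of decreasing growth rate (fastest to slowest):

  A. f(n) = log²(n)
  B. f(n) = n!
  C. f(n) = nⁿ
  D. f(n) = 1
C > B > A > D

Comparing growth rates:
C = nⁿ is O(nⁿ)
B = n! is O(n!)
A = log²(n) is O(log² n)
D = 1 is O(1)

Therefore, the order from fastest to slowest is: C > B > A > D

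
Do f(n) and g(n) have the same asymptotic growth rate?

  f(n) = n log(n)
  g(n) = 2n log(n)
True

f(n) = n log(n) and g(n) = 2n log(n) are both O(n log n).
Since they have the same asymptotic growth rate, f(n) = Θ(g(n)) is true.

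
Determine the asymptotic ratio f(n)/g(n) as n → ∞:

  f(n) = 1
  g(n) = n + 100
0

Since 1 (O(1)) grows slower than n + 100 (O(n)),
the ratio f(n)/g(n) → 0 as n → ∞.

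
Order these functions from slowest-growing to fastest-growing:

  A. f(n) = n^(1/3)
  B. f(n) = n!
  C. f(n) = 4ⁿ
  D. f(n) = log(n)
D < A < C < B

Comparing growth rates:
D = log(n) is O(log n)
A = n^(1/3) is O(n^(1/3))
C = 4ⁿ is O(4ⁿ)
B = n! is O(n!)

Therefore, the order from slowest to fastest is: D < A < C < B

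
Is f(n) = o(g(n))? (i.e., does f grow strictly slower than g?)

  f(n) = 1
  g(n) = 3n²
True

f(n) = 1 is O(1), and g(n) = 3n² is O(n²).
Since O(1) grows strictly slower than O(n²), f(n) = o(g(n)) is true.
This means lim(n→∞) f(n)/g(n) = 0.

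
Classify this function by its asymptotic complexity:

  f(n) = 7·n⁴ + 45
O(n⁴)

The dominant term in 7·n⁴ + 45 is 7·n⁴, which is Θ(n⁴).
Lower-order terms (45) are asymptotically negligible.
Constants are absorbed, so the tightest bound is O(n⁴).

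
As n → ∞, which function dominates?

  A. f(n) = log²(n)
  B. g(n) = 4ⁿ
B

f(n) = log²(n) is O(log² n), while g(n) = 4ⁿ is O(4ⁿ).
Since O(4ⁿ) grows faster than O(log² n), g(n) dominates.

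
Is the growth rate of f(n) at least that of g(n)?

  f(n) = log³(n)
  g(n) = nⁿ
False

f(n) = log³(n) is O(log³ n), and g(n) = nⁿ is O(nⁿ).
Since O(log³ n) grows slower than O(nⁿ), f(n) = Ω(g(n)) is false.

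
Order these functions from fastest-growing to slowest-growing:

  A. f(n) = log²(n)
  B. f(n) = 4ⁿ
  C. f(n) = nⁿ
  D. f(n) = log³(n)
C > B > D > A

Comparing growth rates:
C = nⁿ is O(nⁿ)
B = 4ⁿ is O(4ⁿ)
D = log³(n) is O(log³ n)
A = log²(n) is O(log² n)

Therefore, the order from fastest to slowest is: C > B > D > A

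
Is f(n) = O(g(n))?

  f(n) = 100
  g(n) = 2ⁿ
True

f(n) = 100 is O(1), and g(n) = 2ⁿ is O(2ⁿ).
Since O(1) ⊆ O(2ⁿ) (f grows no faster than g), f(n) = O(g(n)) is true.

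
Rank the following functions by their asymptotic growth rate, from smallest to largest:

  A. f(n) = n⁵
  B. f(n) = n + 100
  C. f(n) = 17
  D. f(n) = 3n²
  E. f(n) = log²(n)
C < E < B < D < A

Comparing growth rates:
C = 17 is O(1)
E = log²(n) is O(log² n)
B = n + 100 is O(n)
D = 3n² is O(n²)
A = n⁵ is O(n⁵)

Therefore, the order from slowest to fastest is: C < E < B < D < A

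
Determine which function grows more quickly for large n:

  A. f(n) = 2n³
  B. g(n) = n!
B

f(n) = 2n³ is O(n³), while g(n) = n! is O(n!).
Since O(n!) grows faster than O(n³), g(n) dominates.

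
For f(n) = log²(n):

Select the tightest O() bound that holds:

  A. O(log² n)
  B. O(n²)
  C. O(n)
A

f(n) = log²(n) is O(log² n).
All listed options are valid Big-O bounds (upper bounds),
but O(log² n) is the tightest (smallest valid bound).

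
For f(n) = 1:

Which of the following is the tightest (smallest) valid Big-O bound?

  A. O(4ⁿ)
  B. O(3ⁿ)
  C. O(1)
C

f(n) = 1 is O(1).
All listed options are valid Big-O bounds (upper bounds),
but O(1) is the tightest (smallest valid bound).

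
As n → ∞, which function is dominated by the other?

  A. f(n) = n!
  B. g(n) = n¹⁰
B

f(n) = n! is O(n!), while g(n) = n¹⁰ is O(n¹⁰).
Since O(n¹⁰) grows slower than O(n!), g(n) is dominated.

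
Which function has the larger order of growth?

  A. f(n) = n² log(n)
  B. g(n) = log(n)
A

f(n) = n² log(n) is O(n² log n), while g(n) = log(n) is O(log n).
Since O(n² log n) grows faster than O(log n), f(n) dominates.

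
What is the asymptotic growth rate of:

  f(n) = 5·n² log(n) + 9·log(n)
Θ(n² log n)

Order the terms by growth rate: 9·log(n) ≺ 5·n² log(n).
The fastest-growing term 5·n² log(n) dominates as n → ∞; dropping its constant factor gives Θ(n² log n).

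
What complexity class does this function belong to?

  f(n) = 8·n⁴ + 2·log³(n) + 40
O(n⁴)

The dominant term in 8·n⁴ + 2·log³(n) + 40 is 8·n⁴, which is Θ(n⁴).
Lower-order terms (2·log³(n), 40) are asymptotically negligible.
Constants are absorbed, so the tightest bound is O(n⁴).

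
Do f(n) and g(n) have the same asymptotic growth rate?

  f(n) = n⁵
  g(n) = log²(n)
False

f(n) = n⁵ is O(n⁵), and g(n) = log²(n) is O(log² n).
Since they have different growth rates, f(n) = Θ(g(n)) is false.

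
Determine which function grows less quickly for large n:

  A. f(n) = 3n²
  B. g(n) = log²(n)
B

f(n) = 3n² is O(n²), while g(n) = log²(n) is O(log² n).
Since O(log² n) grows slower than O(n²), g(n) is dominated.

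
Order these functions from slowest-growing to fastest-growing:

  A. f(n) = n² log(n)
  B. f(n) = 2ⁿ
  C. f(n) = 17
C < A < B

Comparing growth rates:
C = 17 is O(1)
A = n² log(n) is O(n² log n)
B = 2ⁿ is O(2ⁿ)

Therefore, the order from slowest to fastest is: C < A < B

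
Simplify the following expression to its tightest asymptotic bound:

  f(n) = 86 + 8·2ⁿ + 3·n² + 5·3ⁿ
Θ(3ⁿ)

Order the terms by growth rate: 86 ≺ 3·n² ≺ 8·2ⁿ ≺ 5·3ⁿ.
The fastest-growing term 5·3ⁿ dominates as n → ∞; dropping its constant factor gives Θ(3ⁿ).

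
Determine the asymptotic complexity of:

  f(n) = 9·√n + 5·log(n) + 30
O(√n)

The dominant term in 9·√n + 5·log(n) + 30 is 9·√n, which is Θ(√n).
Lower-order terms (5·log(n), 30) are asymptotically negligible.
Constants are absorbed, so the tightest bound is O(√n).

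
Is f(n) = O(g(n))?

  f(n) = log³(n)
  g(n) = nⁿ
True

f(n) = log³(n) is O(log³ n), and g(n) = nⁿ is O(nⁿ).
Since O(log³ n) ⊆ O(nⁿ) (f grows no faster than g), f(n) = O(g(n)) is true.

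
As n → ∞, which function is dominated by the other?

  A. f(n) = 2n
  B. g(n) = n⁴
A

f(n) = 2n is O(n), while g(n) = n⁴ is O(n⁴).
Since O(n) grows slower than O(n⁴), f(n) is dominated.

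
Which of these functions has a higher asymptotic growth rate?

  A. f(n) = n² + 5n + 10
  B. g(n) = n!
B

f(n) = n² + 5n + 10 is O(n²), while g(n) = n! is O(n!).
Since O(n!) grows faster than O(n²), g(n) dominates.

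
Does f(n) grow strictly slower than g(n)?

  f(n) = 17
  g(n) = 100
False

f(n) = 17 is O(1), and g(n) = 100 is O(1).
Since they have the same growth rate, f(n) = o(g(n)) is false.
(f = o(g) requires f to grow strictly slower, not equal.)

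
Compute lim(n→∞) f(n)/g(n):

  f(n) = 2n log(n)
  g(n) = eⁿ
0

Since 2n log(n) (O(n log n)) grows slower than eⁿ (O(eⁿ)),
the ratio f(n)/g(n) → 0 as n → ∞.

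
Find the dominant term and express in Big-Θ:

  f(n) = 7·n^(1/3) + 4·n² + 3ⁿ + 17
Θ(3ⁿ)

Order the terms by growth rate: 17 ≺ 7·n^(1/3) ≺ 4·n² ≺ 3ⁿ.
The fastest-growing term 3ⁿ dominates as n → ∞; dropping its constant factor gives Θ(3ⁿ).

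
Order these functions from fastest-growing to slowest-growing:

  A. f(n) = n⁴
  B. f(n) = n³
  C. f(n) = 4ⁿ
C > A > B

Comparing growth rates:
C = 4ⁿ is O(4ⁿ)
A = n⁴ is O(n⁴)
B = n³ is O(n³)

Therefore, the order from fastest to slowest is: C > A > B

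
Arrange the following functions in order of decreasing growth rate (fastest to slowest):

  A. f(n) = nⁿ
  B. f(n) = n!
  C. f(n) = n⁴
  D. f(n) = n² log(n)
A > B > C > D

Comparing growth rates:
A = nⁿ is O(nⁿ)
B = n! is O(n!)
C = n⁴ is O(n⁴)
D = n² log(n) is O(n² log n)

Therefore, the order from fastest to slowest is: A > B > C > D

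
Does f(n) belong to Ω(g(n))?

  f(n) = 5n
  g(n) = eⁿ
False

f(n) = 5n is O(n), and g(n) = eⁿ is O(eⁿ).
Since O(n) grows slower than O(eⁿ), f(n) = Ω(g(n)) is false.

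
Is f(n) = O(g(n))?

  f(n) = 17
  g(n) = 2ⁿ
True

f(n) = 17 is O(1), and g(n) = 2ⁿ is O(2ⁿ).
Since O(1) ⊆ O(2ⁿ) (f grows no faster than g), f(n) = O(g(n)) is true.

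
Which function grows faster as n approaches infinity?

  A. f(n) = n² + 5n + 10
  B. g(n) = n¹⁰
B

f(n) = n² + 5n + 10 is O(n²), while g(n) = n¹⁰ is O(n¹⁰).
Since O(n¹⁰) grows faster than O(n²), g(n) dominates.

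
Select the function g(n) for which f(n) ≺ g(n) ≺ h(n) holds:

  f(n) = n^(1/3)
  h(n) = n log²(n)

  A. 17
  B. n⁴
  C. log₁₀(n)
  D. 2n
D

We need g(n) with n^(1/3) = o(g(n)) and g(n) = o(n log²(n)), i.e. O(n^(1/3)) ≺ g ≺ O(n log² n).
Check each option:
  A. 17 — O(1) does not grow strictly faster than f(n)
  B. n⁴ — O(n⁴) does not grow strictly slower than h(n)
  C. log₁₀(n) — O(log n) does not grow strictly faster than f(n)
  D. 2n — O(n) is strictly between O(n^(1/3)) and O(n log² n) ✓

Only option D (2n) lies strictly between.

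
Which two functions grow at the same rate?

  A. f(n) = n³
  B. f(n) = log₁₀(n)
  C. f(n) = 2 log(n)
B and C

Examining each function:
  A. n³ is O(n³)
  B. log₁₀(n) is O(log n)
  C. 2 log(n) is O(log n)

Functions B and C both have the same complexity class.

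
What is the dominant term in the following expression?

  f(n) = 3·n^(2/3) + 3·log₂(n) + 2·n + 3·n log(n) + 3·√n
3·n log(n)

Looking at each term:
  - 3·n^(2/3) is O(n^(2/3))
  - 3·log₂(n) is O(log n)
  - 2·n is O(n)
  - 3·n log(n) is O(n log n)
  - 3·√n is O(√n)

The term 3·n log(n) (O(n log n)) grows fastest and dominates all others.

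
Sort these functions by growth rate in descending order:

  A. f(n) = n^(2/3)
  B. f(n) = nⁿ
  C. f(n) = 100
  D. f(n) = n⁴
B > D > A > C

Comparing growth rates:
B = nⁿ is O(nⁿ)
D = n⁴ is O(n⁴)
A = n^(2/3) is O(n^(2/3))
C = 100 is O(1)

Therefore, the order from fastest to slowest is: B > D > A > C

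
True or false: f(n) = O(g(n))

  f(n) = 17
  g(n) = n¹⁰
True

f(n) = 17 is O(1), and g(n) = n¹⁰ is O(n¹⁰).
Since O(1) ⊆ O(n¹⁰) (f grows no faster than g), f(n) = O(g(n)) is true.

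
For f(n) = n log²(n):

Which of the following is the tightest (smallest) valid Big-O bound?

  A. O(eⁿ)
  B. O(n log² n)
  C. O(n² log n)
B

f(n) = n log²(n) is O(n log² n).
All listed options are valid Big-O bounds (upper bounds),
but O(n log² n) is the tightest (smallest valid bound).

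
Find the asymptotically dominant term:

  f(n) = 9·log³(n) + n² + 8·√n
n²

Looking at each term:
  - 9·log³(n) is O(log³ n)
  - n² is O(n²)
  - 8·√n is O(√n)

The term n² (O(n²)) grows fastest and dominates all others.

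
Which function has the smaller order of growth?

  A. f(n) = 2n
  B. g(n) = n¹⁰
A

f(n) = 2n is O(n), while g(n) = n¹⁰ is O(n¹⁰).
Since O(n) grows slower than O(n¹⁰), f(n) is dominated.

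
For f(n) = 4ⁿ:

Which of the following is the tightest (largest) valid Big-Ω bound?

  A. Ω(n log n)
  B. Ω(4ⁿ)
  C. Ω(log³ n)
B

f(n) = 4ⁿ is Ω(4ⁿ).
All listed options are valid Big-Ω bounds (lower bounds),
but Ω(4ⁿ) is the tightest (largest valid bound).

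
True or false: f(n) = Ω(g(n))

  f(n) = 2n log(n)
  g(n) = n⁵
False

f(n) = 2n log(n) is O(n log n), and g(n) = n⁵ is O(n⁵).
Since O(n log n) grows slower than O(n⁵), f(n) = Ω(g(n)) is false.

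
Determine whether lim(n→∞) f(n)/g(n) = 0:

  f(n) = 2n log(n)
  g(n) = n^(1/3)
False

f(n) = 2n log(n) is O(n log n), and g(n) = n^(1/3) is O(n^(1/3)).
Since O(n log n) grows faster than or equal to O(n^(1/3)), f(n) = o(g(n)) is false.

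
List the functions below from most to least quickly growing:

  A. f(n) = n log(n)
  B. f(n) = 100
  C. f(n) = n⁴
C > A > B

Comparing growth rates:
C = n⁴ is O(n⁴)
A = n log(n) is O(n log n)
B = 100 is O(1)

Therefore, the order from fastest to slowest is: C > A > B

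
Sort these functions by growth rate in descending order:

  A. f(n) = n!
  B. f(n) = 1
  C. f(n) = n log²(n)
A > C > B

Comparing growth rates:
A = n! is O(n!)
C = n log²(n) is O(n log² n)
B = 1 is O(1)

Therefore, the order from fastest to slowest is: A > C > B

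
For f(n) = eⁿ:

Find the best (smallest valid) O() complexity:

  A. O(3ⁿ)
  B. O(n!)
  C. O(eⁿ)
C

f(n) = eⁿ is O(eⁿ).
All listed options are valid Big-O bounds (upper bounds),
but O(eⁿ) is the tightest (smallest valid bound).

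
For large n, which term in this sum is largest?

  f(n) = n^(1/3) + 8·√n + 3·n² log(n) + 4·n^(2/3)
3·n² log(n)

Looking at each term:
  - n^(1/3) is O(n^(1/3))
  - 8·√n is O(√n)
  - 3·n² log(n) is O(n² log n)
  - 4·n^(2/3) is O(n^(2/3))

The term 3·n² log(n) (O(n² log n)) grows fastest and dominates all others.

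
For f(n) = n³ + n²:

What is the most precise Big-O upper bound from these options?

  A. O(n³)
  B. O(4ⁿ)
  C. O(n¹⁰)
A

f(n) = n³ + n² is O(n³).
All listed options are valid Big-O bounds (upper bounds),
but O(n³) is the tightest (smallest valid bound).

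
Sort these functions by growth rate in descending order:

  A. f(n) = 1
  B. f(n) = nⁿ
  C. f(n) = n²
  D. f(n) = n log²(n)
B > C > D > A

Comparing growth rates:
B = nⁿ is O(nⁿ)
C = n² is O(n²)
D = n log²(n) is O(n log² n)
A = 1 is O(1)

Therefore, the order from fastest to slowest is: B > C > D > A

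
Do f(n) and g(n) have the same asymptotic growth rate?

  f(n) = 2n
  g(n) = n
True

f(n) = 2n and g(n) = n are both O(n).
Since they have the same asymptotic growth rate, f(n) = Θ(g(n)) is true.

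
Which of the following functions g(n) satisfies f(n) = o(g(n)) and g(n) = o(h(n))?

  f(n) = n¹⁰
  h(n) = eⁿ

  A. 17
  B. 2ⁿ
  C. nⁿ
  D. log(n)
B

We need g(n) with n¹⁰ = o(g(n)) and g(n) = o(eⁿ), i.e. O(n¹⁰) ≺ g ≺ O(eⁿ).
Check each option:
  A. 17 — O(1) does not grow strictly faster than f(n)
  B. 2ⁿ — O(2ⁿ) is strictly between O(n¹⁰) and O(eⁿ) ✓
  C. nⁿ — O(nⁿ) does not grow strictly slower than h(n)
  D. log(n) — O(log n) does not grow strictly faster than f(n)

Only option B (2ⁿ) lies strictly between.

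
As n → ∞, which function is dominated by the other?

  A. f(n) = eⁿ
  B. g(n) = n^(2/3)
B

f(n) = eⁿ is O(eⁿ), while g(n) = n^(2/3) is O(n^(2/3)).
Since O(n^(2/3)) grows slower than O(eⁿ), g(n) is dominated.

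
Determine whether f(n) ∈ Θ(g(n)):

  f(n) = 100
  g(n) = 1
True

f(n) = 100 and g(n) = 1 are both O(1).
Since they have the same asymptotic growth rate, f(n) = Θ(g(n)) is true.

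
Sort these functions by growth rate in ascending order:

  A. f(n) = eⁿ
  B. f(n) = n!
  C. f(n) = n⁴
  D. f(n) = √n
D < C < A < B

Comparing growth rates:
D = √n is O(√n)
C = n⁴ is O(n⁴)
A = eⁿ is O(eⁿ)
B = n! is O(n!)

Therefore, the order from slowest to fastest is: D < C < A < B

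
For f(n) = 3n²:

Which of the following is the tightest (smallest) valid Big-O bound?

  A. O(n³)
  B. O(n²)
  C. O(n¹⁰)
B

f(n) = 3n² is O(n²).
All listed options are valid Big-O bounds (upper bounds),
but O(n²) is the tightest (smallest valid bound).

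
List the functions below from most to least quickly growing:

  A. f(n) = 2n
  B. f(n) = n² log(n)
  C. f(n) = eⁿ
C > B > A

Comparing growth rates:
C = eⁿ is O(eⁿ)
B = n² log(n) is O(n² log n)
A = 2n is O(n)

Therefore, the order from fastest to slowest is: C > B > A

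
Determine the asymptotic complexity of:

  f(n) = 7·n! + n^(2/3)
O(n!)

The dominant term in 7·n! + n^(2/3) is 7·n!, which is Θ(n!).
Lower-order terms (n^(2/3)) are asymptotically negligible.
Constants are absorbed, so the tightest bound is O(n!).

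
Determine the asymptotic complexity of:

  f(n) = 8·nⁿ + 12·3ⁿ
O(nⁿ)

The dominant term in 8·nⁿ + 12·3ⁿ is 8·nⁿ, which is Θ(nⁿ).
Lower-order terms (12·3ⁿ) are asymptotically negligible.
Constants are absorbed, so the tightest bound is O(nⁿ).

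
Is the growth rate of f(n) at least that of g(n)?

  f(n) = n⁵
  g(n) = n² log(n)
True

f(n) = n⁵ is O(n⁵), and g(n) = n² log(n) is O(n² log n).
Since O(n⁵) grows at least as fast as O(n² log n), f(n) = Ω(g(n)) is true.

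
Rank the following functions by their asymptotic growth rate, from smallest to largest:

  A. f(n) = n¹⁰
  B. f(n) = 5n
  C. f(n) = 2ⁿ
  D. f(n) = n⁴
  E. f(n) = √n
E < B < D < A < C

Comparing growth rates:
E = √n is O(√n)
B = 5n is O(n)
D = n⁴ is O(n⁴)
A = n¹⁰ is O(n¹⁰)
C = 2ⁿ is O(2ⁿ)

Therefore, the order from slowest to fastest is: E < B < D < A < C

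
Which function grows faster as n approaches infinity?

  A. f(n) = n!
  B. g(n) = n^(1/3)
A

f(n) = n! is O(n!), while g(n) = n^(1/3) is O(n^(1/3)).
Since O(n!) grows faster than O(n^(1/3)), f(n) dominates.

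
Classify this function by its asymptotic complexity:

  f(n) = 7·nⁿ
O(nⁿ)

The dominant term in 7·nⁿ is 7·nⁿ, which is Θ(nⁿ).
Constants are absorbed, so the tightest bound is O(nⁿ).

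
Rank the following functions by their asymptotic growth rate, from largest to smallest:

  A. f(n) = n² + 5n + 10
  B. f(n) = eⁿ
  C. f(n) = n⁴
B > C > A

Comparing growth rates:
B = eⁿ is O(eⁿ)
C = n⁴ is O(n⁴)
A = n² + 5n + 10 is O(n²)

Therefore, the order from fastest to slowest is: B > C > A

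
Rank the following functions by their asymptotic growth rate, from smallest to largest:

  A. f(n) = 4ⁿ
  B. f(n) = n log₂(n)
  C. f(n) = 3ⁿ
B < C < A

Comparing growth rates:
B = n log₂(n) is O(n log n)
C = 3ⁿ is O(3ⁿ)
A = 4ⁿ is O(4ⁿ)

Therefore, the order from slowest to fastest is: B < C < A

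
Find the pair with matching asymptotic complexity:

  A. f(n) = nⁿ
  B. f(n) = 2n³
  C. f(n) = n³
B and C

Examining each function:
  A. nⁿ is O(nⁿ)
  B. 2n³ is O(n³)
  C. n³ is O(n³)

Functions B and C both have the same complexity class.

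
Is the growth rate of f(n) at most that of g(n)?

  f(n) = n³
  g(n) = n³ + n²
True

f(n) = n³ and g(n) = n³ + n² are both O(n³).
Big-O permits equal growth rates (f ≤ c·g for some c), so f(n) = O(g(n)) is true.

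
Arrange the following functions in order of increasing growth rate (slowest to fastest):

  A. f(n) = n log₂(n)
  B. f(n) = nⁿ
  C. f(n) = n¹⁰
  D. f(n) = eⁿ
A < C < D < B

Comparing growth rates:
A = n log₂(n) is O(n log n)
C = n¹⁰ is O(n¹⁰)
D = eⁿ is O(eⁿ)
B = nⁿ is O(nⁿ)

Therefore, the order from slowest to fastest is: A < C < D < B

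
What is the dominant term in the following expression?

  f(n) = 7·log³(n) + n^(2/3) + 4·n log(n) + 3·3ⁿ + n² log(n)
3·3ⁿ

Looking at each term:
  - 7·log³(n) is O(log³ n)
  - n^(2/3) is O(n^(2/3))
  - 4·n log(n) is O(n log n)
  - 3·3ⁿ is O(3ⁿ)
  - n² log(n) is O(n² log n)

The term 3·3ⁿ (O(3ⁿ)) grows fastest and dominates all others.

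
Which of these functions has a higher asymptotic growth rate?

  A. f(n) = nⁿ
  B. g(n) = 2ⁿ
A

f(n) = nⁿ is O(nⁿ), while g(n) = 2ⁿ is O(2ⁿ).
Since O(nⁿ) grows faster than O(2ⁿ), f(n) dominates.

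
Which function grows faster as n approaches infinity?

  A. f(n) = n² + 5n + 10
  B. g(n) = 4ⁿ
B

f(n) = n² + 5n + 10 is O(n²), while g(n) = 4ⁿ is O(4ⁿ).
Since O(4ⁿ) grows faster than O(n²), g(n) dominates.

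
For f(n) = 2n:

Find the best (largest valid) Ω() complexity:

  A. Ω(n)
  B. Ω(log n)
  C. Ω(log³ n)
A

f(n) = 2n is Ω(n).
All listed options are valid Big-Ω bounds (lower bounds),
but Ω(n) is the tightest (largest valid bound).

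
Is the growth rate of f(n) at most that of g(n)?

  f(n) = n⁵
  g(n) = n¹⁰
True

f(n) = n⁵ is O(n⁵), and g(n) = n¹⁰ is O(n¹⁰).
Since O(n⁵) ⊆ O(n¹⁰) (f grows no faster than g), f(n) = O(g(n)) is true.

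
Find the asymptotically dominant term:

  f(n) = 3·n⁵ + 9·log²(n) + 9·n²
3·n⁵

Looking at each term:
  - 3·n⁵ is O(n⁵)
  - 9·log²(n) is O(log² n)
  - 9·n² is O(n²)

The term 3·n⁵ (O(n⁵)) grows fastest and dominates all others.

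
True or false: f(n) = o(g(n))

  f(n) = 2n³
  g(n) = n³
False

f(n) = 2n³ is O(n³), and g(n) = n³ is O(n³).
Since they have the same growth rate, f(n) = o(g(n)) is false.
(f = o(g) requires f to grow strictly slower, not equal.)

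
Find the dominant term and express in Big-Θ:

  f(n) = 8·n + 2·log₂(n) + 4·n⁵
Θ(n⁵)

Order the terms by growth rate: 2·log₂(n) ≺ 8·n ≺ 4·n⁵.
The fastest-growing term 4·n⁵ dominates as n → ∞; dropping its constant factor gives Θ(n⁵).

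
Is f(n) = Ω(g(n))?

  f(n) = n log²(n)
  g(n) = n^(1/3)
True

f(n) = n log²(n) is O(n log² n), and g(n) = n^(1/3) is O(n^(1/3)).
Since O(n log² n) grows at least as fast as O(n^(1/3)), f(n) = Ω(g(n)) is true.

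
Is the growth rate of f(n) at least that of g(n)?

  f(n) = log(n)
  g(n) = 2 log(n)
True

f(n) = log(n) and g(n) = 2 log(n) are both O(log n).
Big-Ω permits equal growth rates (f ≥ c·g for some c > 0), so f(n) = Ω(g(n)) is true.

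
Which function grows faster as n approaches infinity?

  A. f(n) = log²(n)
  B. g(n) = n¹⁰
B

f(n) = log²(n) is O(log² n), while g(n) = n¹⁰ is O(n¹⁰).
Since O(n¹⁰) grows faster than O(log² n), g(n) dominates.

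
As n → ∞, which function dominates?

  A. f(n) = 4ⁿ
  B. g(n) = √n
A

f(n) = 4ⁿ is O(4ⁿ), while g(n) = √n is O(√n).
Since O(4ⁿ) grows faster than O(√n), f(n) dominates.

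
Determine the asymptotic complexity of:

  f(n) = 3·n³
O(n³)

The dominant term in 3·n³ is 3·n³, which is Θ(n³).
Constants are absorbed, so the tightest bound is O(n³).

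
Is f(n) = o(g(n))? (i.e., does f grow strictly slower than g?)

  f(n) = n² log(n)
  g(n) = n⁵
True

f(n) = n² log(n) is O(n² log n), and g(n) = n⁵ is O(n⁵).
Since O(n² log n) grows strictly slower than O(n⁵), f(n) = o(g(n)) is true.
This means lim(n→∞) f(n)/g(n) = 0.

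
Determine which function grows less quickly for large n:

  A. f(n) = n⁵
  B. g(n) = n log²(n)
B

f(n) = n⁵ is O(n⁵), while g(n) = n log²(n) is O(n log² n).
Since O(n log² n) grows slower than O(n⁵), g(n) is dominated.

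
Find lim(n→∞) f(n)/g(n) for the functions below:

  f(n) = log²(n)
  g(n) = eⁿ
0

Since log²(n) (O(log² n)) grows slower than eⁿ (O(eⁿ)),
the ratio f(n)/g(n) → 0 as n → ∞.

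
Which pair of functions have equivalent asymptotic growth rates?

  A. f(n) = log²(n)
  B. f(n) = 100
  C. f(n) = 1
B and C

Examining each function:
  A. log²(n) is O(log² n)
  B. 100 is O(1)
  C. 1 is O(1)

Functions B and C both have the same complexity class.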